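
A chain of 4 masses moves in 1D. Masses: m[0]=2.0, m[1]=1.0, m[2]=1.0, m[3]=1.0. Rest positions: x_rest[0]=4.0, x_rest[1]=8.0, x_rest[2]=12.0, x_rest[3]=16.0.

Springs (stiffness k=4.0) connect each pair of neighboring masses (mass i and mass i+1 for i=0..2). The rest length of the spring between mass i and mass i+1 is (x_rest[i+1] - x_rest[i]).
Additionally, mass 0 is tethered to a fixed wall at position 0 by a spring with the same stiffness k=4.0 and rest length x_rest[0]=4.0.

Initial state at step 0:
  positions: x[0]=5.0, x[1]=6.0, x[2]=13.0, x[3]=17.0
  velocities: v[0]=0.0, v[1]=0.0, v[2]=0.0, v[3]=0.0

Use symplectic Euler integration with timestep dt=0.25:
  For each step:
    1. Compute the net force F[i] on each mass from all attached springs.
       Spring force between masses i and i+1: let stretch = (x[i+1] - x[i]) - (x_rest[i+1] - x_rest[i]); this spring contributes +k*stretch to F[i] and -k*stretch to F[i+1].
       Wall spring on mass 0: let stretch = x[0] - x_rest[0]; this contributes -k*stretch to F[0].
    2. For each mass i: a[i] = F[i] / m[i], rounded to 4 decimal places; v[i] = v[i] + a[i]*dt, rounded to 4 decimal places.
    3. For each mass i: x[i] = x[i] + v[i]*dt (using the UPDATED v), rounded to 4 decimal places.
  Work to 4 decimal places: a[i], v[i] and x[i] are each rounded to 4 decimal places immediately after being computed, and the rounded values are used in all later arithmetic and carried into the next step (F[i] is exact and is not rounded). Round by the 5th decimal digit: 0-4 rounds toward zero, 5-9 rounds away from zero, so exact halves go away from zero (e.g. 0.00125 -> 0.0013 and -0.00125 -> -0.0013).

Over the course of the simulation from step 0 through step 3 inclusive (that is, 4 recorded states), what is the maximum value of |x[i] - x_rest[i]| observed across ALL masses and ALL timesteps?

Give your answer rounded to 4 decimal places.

Answer: 2.4844

Derivation:
Step 0: x=[5.0000 6.0000 13.0000 17.0000] v=[0.0000 0.0000 0.0000 0.0000]
Step 1: x=[4.5000 7.5000 12.2500 17.0000] v=[-2.0000 6.0000 -3.0000 0.0000]
Step 2: x=[3.8125 9.4375 11.5000 16.8125] v=[-2.7500 7.7500 -3.0000 -0.7500]
Step 3: x=[3.3516 10.4844 11.5625 16.2969] v=[-1.8438 4.1875 0.2500 -2.0625]
Max displacement = 2.4844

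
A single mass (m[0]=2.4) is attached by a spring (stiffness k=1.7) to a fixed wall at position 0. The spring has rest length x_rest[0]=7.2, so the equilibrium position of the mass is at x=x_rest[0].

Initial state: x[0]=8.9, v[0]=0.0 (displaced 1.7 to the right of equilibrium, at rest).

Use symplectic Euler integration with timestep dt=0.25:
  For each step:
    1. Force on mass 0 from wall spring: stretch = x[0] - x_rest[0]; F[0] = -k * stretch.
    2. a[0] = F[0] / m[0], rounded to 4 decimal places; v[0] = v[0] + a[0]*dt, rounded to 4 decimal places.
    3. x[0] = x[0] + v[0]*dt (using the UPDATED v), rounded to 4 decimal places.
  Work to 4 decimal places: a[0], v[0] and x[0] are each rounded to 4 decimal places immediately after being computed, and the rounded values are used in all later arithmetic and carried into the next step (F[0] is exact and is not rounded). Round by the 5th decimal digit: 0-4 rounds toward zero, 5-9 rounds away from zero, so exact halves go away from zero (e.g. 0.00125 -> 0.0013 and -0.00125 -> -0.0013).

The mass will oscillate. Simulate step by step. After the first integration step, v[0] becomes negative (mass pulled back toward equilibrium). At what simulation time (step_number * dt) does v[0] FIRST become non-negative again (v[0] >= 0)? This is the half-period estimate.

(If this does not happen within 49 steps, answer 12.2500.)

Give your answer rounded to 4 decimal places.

Step 0: x=[8.9000] v=[0.0000]
Step 1: x=[8.8247] v=[-0.3011]
Step 2: x=[8.6775] v=[-0.5888]
Step 3: x=[8.4649] v=[-0.8505]
Step 4: x=[8.1963] v=[-1.0745]
Step 5: x=[7.8836] v=[-1.2509]
Step 6: x=[7.5406] v=[-1.3720]
Step 7: x=[7.1825] v=[-1.4323]
Step 8: x=[6.8252] v=[-1.4292]
Step 9: x=[6.4845] v=[-1.3628]
Step 10: x=[6.1755] v=[-1.2361]
Step 11: x=[5.9118] v=[-1.0547]
Step 12: x=[5.7052] v=[-0.8266]
Step 13: x=[5.5647] v=[-0.5619]
Step 14: x=[5.4966] v=[-0.2723]
Step 15: x=[5.5040] v=[0.0294]
First v>=0 after going negative at step 15, time=3.7500

Answer: 3.7500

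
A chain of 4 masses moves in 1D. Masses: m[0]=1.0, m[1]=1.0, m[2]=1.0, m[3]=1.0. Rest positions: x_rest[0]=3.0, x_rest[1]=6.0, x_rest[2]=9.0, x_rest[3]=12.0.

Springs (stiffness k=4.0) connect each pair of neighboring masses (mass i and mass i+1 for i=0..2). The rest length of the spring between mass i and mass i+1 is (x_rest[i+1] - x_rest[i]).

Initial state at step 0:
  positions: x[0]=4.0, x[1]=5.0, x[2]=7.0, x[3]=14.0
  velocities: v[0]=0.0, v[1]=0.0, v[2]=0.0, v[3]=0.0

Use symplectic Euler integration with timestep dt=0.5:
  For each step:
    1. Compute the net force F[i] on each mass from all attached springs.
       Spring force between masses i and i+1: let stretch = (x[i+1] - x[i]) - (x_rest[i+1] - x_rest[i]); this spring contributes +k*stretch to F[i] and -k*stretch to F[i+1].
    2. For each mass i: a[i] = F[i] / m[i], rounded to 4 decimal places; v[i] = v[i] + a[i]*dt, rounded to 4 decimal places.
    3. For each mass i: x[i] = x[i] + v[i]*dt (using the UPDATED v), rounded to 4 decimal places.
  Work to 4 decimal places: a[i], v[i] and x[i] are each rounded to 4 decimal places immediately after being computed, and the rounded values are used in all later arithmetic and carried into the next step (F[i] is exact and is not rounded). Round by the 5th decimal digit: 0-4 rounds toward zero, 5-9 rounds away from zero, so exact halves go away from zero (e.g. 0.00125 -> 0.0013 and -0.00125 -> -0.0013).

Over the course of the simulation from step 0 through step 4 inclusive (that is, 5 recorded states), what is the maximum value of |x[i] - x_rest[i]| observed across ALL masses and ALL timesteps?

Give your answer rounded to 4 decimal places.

Answer: 3.0000

Derivation:
Step 0: x=[4.0000 5.0000 7.0000 14.0000] v=[0.0000 0.0000 0.0000 0.0000]
Step 1: x=[2.0000 6.0000 12.0000 10.0000] v=[-4.0000 2.0000 10.0000 -8.0000]
Step 2: x=[1.0000 9.0000 9.0000 11.0000] v=[-2.0000 6.0000 -6.0000 2.0000]
Step 3: x=[5.0000 4.0000 8.0000 13.0000] v=[8.0000 -10.0000 -2.0000 4.0000]
Step 4: x=[5.0000 4.0000 8.0000 13.0000] v=[0.0000 0.0000 0.0000 0.0000]
Max displacement = 3.0000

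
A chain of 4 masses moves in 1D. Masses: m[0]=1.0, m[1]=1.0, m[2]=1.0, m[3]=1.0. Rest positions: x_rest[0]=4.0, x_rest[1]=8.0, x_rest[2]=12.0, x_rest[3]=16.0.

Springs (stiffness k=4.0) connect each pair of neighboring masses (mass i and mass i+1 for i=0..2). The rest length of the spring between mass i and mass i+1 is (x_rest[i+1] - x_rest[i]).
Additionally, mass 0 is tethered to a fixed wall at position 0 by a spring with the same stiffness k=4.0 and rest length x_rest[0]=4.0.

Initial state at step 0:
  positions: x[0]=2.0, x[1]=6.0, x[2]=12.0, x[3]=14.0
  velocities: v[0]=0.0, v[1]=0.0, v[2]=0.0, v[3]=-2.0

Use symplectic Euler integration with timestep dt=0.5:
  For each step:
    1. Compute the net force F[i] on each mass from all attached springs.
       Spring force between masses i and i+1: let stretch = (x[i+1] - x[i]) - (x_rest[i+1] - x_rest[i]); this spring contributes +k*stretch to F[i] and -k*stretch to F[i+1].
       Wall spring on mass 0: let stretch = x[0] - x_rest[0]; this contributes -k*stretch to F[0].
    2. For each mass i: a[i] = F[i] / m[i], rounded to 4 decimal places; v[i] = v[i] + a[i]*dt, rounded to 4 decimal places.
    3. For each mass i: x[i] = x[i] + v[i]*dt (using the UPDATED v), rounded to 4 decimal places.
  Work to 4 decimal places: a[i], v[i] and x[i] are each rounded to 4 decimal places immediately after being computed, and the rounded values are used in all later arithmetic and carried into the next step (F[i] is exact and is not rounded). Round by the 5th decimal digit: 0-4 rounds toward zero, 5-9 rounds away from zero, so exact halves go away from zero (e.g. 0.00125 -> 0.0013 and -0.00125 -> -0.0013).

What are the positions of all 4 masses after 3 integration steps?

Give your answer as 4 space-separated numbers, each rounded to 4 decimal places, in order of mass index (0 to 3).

Step 0: x=[2.0000 6.0000 12.0000 14.0000] v=[0.0000 0.0000 0.0000 -2.0000]
Step 1: x=[4.0000 8.0000 8.0000 15.0000] v=[4.0000 4.0000 -8.0000 2.0000]
Step 2: x=[6.0000 6.0000 11.0000 13.0000] v=[4.0000 -4.0000 6.0000 -4.0000]
Step 3: x=[2.0000 9.0000 11.0000 13.0000] v=[-8.0000 6.0000 0.0000 0.0000]

Answer: 2.0000 9.0000 11.0000 13.0000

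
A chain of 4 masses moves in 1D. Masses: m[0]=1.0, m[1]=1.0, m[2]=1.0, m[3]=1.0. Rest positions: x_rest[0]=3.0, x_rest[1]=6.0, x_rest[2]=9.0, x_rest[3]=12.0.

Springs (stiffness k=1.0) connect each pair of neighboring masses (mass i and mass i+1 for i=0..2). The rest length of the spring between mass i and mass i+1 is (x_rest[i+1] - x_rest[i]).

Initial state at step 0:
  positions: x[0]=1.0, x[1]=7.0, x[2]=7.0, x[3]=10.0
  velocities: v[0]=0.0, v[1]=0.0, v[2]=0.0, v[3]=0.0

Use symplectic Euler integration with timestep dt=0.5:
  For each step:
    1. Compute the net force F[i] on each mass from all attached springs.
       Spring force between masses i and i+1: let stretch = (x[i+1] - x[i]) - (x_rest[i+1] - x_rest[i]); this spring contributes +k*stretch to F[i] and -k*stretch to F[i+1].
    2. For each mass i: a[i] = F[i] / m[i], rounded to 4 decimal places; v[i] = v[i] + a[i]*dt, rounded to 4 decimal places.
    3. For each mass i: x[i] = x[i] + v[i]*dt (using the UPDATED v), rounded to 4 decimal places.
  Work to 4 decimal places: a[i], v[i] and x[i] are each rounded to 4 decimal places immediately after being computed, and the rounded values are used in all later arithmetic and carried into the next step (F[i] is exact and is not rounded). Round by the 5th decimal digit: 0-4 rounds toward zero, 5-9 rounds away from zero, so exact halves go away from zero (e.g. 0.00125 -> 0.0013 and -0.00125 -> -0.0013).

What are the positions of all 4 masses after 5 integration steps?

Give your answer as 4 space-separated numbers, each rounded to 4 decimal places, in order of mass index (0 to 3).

Answer: 1.6857 4.8731 6.5489 11.8928

Derivation:
Step 0: x=[1.0000 7.0000 7.0000 10.0000] v=[0.0000 0.0000 0.0000 0.0000]
Step 1: x=[1.7500 5.5000 7.7500 10.0000] v=[1.5000 -3.0000 1.5000 0.0000]
Step 2: x=[2.6875 3.6250 8.5000 10.1875] v=[1.8750 -3.7500 1.5000 0.3750]
Step 3: x=[3.1094 2.7344 8.4531 10.7032] v=[0.8438 -1.7813 -0.0938 1.0313]
Step 4: x=[2.6876 3.3672 7.5391 11.4064] v=[-0.8437 1.2656 -1.8281 1.4063]
Step 5: x=[1.6857 4.8731 6.5489 11.8928] v=[-2.0039 3.0118 -1.9804 0.9727]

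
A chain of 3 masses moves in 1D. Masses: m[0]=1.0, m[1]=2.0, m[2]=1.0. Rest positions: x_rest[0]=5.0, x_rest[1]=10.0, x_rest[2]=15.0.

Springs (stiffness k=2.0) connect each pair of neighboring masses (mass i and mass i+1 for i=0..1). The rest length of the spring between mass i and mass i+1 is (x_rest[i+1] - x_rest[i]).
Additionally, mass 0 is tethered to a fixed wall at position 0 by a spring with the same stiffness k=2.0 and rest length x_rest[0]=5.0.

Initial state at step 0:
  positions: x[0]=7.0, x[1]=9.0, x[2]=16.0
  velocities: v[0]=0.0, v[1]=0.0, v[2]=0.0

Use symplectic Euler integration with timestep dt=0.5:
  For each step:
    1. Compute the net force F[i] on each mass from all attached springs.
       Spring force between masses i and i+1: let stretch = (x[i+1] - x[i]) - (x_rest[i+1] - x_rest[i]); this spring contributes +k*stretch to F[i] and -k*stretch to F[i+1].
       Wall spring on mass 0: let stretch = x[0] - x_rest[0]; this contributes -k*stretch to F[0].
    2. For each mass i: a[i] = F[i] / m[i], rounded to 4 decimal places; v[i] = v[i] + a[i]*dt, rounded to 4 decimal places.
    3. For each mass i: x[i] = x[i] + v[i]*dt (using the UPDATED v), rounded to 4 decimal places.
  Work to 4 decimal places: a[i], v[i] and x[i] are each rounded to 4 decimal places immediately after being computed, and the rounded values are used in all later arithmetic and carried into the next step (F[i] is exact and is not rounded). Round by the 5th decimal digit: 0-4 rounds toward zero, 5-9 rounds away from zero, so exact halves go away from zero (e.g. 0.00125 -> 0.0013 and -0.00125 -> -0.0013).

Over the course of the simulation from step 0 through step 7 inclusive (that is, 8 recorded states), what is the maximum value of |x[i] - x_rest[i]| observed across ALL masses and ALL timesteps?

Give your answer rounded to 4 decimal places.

Answer: 2.5235

Derivation:
Step 0: x=[7.0000 9.0000 16.0000] v=[0.0000 0.0000 0.0000]
Step 1: x=[4.5000 10.2500 15.0000] v=[-5.0000 2.5000 -2.0000]
Step 2: x=[2.6250 11.2500 14.1250] v=[-3.7500 2.0000 -1.7500]
Step 3: x=[3.7500 10.8125 14.3125] v=[2.2500 -0.8750 0.3750]
Step 4: x=[6.5313 9.4844 15.2500] v=[5.5625 -2.6563 1.8750]
Step 5: x=[7.5235 8.8594 15.8047] v=[1.9843 -1.2501 1.1094]
Step 6: x=[5.4219 9.6367 15.3868] v=[-4.2033 1.5546 -0.8359]
Step 7: x=[2.7167 10.7979 14.5938] v=[-5.4104 2.3223 -1.5860]
Max displacement = 2.5235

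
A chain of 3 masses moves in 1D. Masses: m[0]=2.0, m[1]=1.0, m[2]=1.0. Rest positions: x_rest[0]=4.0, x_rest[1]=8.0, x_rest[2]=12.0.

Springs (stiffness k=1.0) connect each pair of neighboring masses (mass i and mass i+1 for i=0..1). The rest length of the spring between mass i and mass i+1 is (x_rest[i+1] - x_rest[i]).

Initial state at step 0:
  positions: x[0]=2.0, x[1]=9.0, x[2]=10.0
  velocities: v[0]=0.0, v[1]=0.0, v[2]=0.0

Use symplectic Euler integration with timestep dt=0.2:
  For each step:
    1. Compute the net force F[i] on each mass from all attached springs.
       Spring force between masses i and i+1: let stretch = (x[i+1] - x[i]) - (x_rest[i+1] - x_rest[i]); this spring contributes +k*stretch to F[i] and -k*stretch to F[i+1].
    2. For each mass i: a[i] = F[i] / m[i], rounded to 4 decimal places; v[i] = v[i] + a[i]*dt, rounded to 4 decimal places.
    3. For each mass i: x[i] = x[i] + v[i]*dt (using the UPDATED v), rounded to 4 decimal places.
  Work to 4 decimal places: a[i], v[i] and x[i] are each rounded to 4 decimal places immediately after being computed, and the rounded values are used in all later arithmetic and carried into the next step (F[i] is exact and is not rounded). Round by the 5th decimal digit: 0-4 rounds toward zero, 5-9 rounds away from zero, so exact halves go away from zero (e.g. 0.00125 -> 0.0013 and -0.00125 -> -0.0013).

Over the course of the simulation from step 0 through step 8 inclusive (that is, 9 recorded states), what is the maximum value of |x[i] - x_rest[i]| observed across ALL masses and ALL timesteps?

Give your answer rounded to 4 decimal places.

Step 0: x=[2.0000 9.0000 10.0000] v=[0.0000 0.0000 0.0000]
Step 1: x=[2.0600 8.7600 10.1200] v=[0.3000 -1.2000 0.6000]
Step 2: x=[2.1740 8.3064 10.3456] v=[0.5700 -2.2680 1.1280]
Step 3: x=[2.3306 7.6891 10.6496] v=[0.7832 -3.0866 1.5202]
Step 4: x=[2.5144 6.9759 10.9952] v=[0.9191 -3.5662 1.7281]
Step 5: x=[2.7075 6.2450 11.3400] v=[0.9653 -3.6546 1.7242]
Step 6: x=[2.8913 5.5764 11.6410] v=[0.9190 -3.3431 1.5052]
Step 7: x=[3.0488 5.0430 11.8595] v=[0.7875 -2.6672 1.0923]
Step 8: x=[3.1662 4.7025 11.9653] v=[0.5869 -1.7027 0.5290]
Max displacement = 3.2975

Answer: 3.2975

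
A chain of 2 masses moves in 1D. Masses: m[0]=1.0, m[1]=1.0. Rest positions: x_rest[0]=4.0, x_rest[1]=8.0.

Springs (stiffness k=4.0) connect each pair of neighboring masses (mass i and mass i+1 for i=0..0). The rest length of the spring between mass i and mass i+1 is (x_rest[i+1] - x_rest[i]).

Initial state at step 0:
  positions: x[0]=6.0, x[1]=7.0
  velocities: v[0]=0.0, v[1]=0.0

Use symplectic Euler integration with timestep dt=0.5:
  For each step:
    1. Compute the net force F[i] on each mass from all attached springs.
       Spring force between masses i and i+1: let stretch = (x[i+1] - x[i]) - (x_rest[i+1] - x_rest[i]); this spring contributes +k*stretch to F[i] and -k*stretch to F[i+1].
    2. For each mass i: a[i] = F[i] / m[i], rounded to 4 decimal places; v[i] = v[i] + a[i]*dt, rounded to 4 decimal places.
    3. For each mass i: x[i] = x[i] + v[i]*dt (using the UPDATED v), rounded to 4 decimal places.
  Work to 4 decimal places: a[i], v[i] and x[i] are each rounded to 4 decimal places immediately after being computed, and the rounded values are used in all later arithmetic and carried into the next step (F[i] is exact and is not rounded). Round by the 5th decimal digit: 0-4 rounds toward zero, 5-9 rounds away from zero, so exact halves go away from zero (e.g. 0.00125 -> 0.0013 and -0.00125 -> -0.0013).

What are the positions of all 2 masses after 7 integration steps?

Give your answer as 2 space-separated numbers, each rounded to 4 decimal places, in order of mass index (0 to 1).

Answer: 6.0000 7.0000

Derivation:
Step 0: x=[6.0000 7.0000] v=[0.0000 0.0000]
Step 1: x=[3.0000 10.0000] v=[-6.0000 6.0000]
Step 2: x=[3.0000 10.0000] v=[0.0000 0.0000]
Step 3: x=[6.0000 7.0000] v=[6.0000 -6.0000]
Step 4: x=[6.0000 7.0000] v=[0.0000 0.0000]
Step 5: x=[3.0000 10.0000] v=[-6.0000 6.0000]
Step 6: x=[3.0000 10.0000] v=[0.0000 0.0000]
Step 7: x=[6.0000 7.0000] v=[6.0000 -6.0000]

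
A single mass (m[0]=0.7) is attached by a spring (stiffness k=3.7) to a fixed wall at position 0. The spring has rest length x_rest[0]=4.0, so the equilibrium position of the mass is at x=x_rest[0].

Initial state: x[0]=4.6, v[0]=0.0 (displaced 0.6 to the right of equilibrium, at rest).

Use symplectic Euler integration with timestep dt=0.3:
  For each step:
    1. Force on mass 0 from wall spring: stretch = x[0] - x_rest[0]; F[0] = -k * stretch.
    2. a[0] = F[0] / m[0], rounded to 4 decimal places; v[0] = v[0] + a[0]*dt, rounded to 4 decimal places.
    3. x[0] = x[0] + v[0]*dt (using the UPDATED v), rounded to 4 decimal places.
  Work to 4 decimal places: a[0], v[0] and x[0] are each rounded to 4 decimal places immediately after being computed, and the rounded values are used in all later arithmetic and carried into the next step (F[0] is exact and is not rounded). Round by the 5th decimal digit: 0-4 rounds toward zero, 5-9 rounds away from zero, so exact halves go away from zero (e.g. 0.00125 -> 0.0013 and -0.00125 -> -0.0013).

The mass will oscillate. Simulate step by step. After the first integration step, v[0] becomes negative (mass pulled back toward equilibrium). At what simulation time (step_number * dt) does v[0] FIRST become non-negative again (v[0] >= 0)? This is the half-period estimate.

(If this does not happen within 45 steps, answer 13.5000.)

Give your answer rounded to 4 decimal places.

Answer: 1.5000

Derivation:
Step 0: x=[4.6000] v=[0.0000]
Step 1: x=[4.3146] v=[-0.9514]
Step 2: x=[3.8795] v=[-1.4503]
Step 3: x=[3.5017] v=[-1.2592]
Step 4: x=[3.3610] v=[-0.4690]
Step 5: x=[3.5243] v=[0.5443]
First v>=0 after going negative at step 5, time=1.5000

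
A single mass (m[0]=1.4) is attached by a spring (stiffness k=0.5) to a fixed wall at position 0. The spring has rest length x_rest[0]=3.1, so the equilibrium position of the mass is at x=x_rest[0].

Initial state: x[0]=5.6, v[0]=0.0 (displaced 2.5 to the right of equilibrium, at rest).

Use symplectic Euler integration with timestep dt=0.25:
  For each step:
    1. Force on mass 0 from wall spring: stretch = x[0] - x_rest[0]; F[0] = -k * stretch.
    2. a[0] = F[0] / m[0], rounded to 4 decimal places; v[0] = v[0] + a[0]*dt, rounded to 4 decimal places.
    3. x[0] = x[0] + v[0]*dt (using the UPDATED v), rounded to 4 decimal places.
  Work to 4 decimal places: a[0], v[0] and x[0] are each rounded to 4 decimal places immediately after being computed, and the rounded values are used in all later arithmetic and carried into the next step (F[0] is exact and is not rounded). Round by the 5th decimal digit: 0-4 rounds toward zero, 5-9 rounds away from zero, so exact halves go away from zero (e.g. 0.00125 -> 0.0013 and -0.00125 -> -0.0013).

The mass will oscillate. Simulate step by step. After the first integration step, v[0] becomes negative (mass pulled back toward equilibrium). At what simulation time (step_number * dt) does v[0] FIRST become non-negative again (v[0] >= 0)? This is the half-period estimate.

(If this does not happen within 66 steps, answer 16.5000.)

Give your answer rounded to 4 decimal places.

Answer: 5.5000

Derivation:
Step 0: x=[5.6000] v=[0.0000]
Step 1: x=[5.5442] v=[-0.2232]
Step 2: x=[5.4339] v=[-0.4414]
Step 3: x=[5.2715] v=[-0.6498]
Step 4: x=[5.0606] v=[-0.8437]
Step 5: x=[4.8059] v=[-1.0188]
Step 6: x=[4.5131] v=[-1.1711]
Step 7: x=[4.1888] v=[-1.2973]
Step 8: x=[3.8402] v=[-1.3945]
Step 9: x=[3.4751] v=[-1.4606]
Step 10: x=[3.1016] v=[-1.4941]
Step 11: x=[2.7280] v=[-1.4943]
Step 12: x=[2.3627] v=[-1.4611]
Step 13: x=[2.0139] v=[-1.3953]
Step 14: x=[1.6893] v=[-1.2983]
Step 15: x=[1.3962] v=[-1.1724]
Step 16: x=[1.1411] v=[-1.0203]
Step 17: x=[0.9298] v=[-0.8454]
Step 18: x=[0.7669] v=[-0.6516]
Step 19: x=[0.6561] v=[-0.4433]
Step 20: x=[0.5998] v=[-0.2251]
Step 21: x=[0.5993] v=[-0.0019]
Step 22: x=[0.6547] v=[0.2214]
First v>=0 after going negative at step 22, time=5.5000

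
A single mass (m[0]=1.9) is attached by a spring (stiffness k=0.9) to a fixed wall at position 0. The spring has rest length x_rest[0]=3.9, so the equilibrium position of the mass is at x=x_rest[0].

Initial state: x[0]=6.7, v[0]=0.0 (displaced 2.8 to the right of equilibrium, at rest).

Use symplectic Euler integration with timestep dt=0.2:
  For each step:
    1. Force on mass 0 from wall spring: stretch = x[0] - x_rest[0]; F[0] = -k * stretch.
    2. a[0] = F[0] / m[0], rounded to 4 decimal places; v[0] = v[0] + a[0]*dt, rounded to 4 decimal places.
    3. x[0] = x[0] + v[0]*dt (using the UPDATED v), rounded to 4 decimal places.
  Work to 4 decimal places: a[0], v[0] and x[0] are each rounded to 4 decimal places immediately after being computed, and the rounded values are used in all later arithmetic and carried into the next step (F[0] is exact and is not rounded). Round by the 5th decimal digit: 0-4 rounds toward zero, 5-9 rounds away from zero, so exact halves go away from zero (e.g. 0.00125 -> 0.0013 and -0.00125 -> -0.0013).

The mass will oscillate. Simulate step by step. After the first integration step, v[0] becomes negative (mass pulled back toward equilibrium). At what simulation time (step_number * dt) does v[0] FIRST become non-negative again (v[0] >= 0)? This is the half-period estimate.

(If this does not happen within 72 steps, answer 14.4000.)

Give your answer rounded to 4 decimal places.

Answer: 4.6000

Derivation:
Step 0: x=[6.7000] v=[0.0000]
Step 1: x=[6.6469] v=[-0.2653]
Step 2: x=[6.5418] v=[-0.5255]
Step 3: x=[6.3866] v=[-0.7758]
Step 4: x=[6.1843] v=[-1.0114]
Step 5: x=[5.9387] v=[-1.2278]
Step 6: x=[5.6545] v=[-1.4209]
Step 7: x=[5.3371] v=[-1.5871]
Step 8: x=[4.9925] v=[-1.7232]
Step 9: x=[4.6272] v=[-1.8267]
Step 10: x=[4.2481] v=[-1.8956]
Step 11: x=[3.8624] v=[-1.9286]
Step 12: x=[3.4774] v=[-1.9250]
Step 13: x=[3.1004] v=[-1.8850]
Step 14: x=[2.7386] v=[-1.8092]
Step 15: x=[2.3988] v=[-1.6992]
Step 16: x=[2.0874] v=[-1.5570]
Step 17: x=[1.8103] v=[-1.3853]
Step 18: x=[1.5728] v=[-1.1873]
Step 19: x=[1.3794] v=[-0.9668]
Step 20: x=[1.2338] v=[-0.7280]
Step 21: x=[1.1387] v=[-0.4754]
Step 22: x=[1.0959] v=[-0.2138]
Step 23: x=[1.1063] v=[0.0519]
First v>=0 after going negative at step 23, time=4.6000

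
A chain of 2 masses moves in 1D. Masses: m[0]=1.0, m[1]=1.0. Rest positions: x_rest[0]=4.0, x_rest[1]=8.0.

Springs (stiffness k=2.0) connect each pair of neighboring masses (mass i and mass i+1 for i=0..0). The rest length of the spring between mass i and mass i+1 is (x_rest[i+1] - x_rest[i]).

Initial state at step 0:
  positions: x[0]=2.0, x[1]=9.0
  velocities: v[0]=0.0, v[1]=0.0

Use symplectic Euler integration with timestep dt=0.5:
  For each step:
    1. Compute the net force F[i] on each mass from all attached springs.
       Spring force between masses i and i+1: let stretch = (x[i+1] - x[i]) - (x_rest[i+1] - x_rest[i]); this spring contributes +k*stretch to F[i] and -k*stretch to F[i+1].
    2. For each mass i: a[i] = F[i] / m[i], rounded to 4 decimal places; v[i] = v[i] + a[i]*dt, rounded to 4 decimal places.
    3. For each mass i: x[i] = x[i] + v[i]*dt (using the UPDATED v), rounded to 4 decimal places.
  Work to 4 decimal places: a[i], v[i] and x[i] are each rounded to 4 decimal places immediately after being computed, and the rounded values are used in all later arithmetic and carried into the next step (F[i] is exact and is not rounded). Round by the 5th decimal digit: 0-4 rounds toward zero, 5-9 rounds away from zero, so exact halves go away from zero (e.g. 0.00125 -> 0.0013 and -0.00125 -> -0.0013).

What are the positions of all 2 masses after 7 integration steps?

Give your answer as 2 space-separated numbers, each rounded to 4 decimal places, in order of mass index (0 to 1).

Step 0: x=[2.0000 9.0000] v=[0.0000 0.0000]
Step 1: x=[3.5000 7.5000] v=[3.0000 -3.0000]
Step 2: x=[5.0000 6.0000] v=[3.0000 -3.0000]
Step 3: x=[5.0000 6.0000] v=[0.0000 0.0000]
Step 4: x=[3.5000 7.5000] v=[-3.0000 3.0000]
Step 5: x=[2.0000 9.0000] v=[-3.0000 3.0000]
Step 6: x=[2.0000 9.0000] v=[0.0000 0.0000]
Step 7: x=[3.5000 7.5000] v=[3.0000 -3.0000]

Answer: 3.5000 7.5000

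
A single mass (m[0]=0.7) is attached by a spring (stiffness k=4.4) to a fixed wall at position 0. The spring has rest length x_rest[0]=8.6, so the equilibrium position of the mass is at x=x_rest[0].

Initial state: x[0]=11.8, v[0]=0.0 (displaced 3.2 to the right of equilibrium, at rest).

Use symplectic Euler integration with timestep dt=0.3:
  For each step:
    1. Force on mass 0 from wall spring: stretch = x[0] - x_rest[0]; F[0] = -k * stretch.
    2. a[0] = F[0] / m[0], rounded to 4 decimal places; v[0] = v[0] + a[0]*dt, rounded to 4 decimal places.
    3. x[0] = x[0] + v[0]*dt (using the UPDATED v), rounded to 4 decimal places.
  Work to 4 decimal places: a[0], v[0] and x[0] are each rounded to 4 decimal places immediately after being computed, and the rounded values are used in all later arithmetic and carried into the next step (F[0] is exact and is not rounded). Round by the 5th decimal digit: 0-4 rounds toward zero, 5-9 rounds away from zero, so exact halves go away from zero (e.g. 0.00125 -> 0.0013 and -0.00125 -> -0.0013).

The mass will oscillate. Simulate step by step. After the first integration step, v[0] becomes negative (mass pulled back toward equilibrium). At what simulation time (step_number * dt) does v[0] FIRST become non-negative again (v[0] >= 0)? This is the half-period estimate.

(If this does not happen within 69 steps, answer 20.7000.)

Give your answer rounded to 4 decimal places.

Step 0: x=[11.8000] v=[0.0000]
Step 1: x=[9.9897] v=[-6.0343]
Step 2: x=[7.3932] v=[-8.6549]
Step 3: x=[5.4794] v=[-6.3792]
Step 4: x=[5.3310] v=[-0.4946]
Step 5: x=[7.0319] v=[5.6698]
First v>=0 after going negative at step 5, time=1.5000

Answer: 1.5000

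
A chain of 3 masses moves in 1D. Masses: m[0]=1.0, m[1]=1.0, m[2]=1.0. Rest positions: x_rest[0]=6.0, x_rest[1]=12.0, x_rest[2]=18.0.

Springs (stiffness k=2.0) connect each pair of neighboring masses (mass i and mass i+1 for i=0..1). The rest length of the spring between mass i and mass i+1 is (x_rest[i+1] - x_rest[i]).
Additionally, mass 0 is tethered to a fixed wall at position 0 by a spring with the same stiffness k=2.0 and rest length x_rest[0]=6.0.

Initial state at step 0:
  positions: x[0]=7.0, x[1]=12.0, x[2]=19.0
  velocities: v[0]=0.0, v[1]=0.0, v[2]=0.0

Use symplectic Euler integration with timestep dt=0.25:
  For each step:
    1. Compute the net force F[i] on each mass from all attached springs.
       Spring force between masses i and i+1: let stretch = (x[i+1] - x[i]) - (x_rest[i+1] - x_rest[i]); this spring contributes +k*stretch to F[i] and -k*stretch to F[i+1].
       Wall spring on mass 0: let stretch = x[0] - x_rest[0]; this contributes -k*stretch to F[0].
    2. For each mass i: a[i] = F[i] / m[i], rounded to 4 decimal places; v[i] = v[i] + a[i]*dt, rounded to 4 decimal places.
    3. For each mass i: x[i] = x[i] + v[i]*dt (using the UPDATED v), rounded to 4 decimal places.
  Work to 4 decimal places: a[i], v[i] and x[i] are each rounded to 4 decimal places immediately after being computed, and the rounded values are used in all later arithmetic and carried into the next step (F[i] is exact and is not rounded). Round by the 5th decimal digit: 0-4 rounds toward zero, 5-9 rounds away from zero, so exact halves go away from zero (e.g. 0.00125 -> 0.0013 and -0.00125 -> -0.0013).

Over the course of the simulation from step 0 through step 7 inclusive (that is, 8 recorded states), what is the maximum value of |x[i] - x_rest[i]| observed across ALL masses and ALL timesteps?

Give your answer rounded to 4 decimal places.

Step 0: x=[7.0000 12.0000 19.0000] v=[0.0000 0.0000 0.0000]
Step 1: x=[6.7500 12.2500 18.8750] v=[-1.0000 1.0000 -0.5000]
Step 2: x=[6.3438 12.6406 18.6719] v=[-1.6250 1.5625 -0.8125]
Step 3: x=[5.9317 12.9981 18.4649] v=[-1.6485 1.4298 -0.8282]
Step 4: x=[5.6614 13.1556 18.3245] v=[-1.0812 0.6300 -0.5616]
Step 5: x=[5.6202 13.0224 18.2880] v=[-0.1648 -0.5327 -0.1461]
Step 6: x=[5.8018 12.6222 18.3433] v=[0.7262 -1.6010 0.2211]
Step 7: x=[6.1107 12.0845 18.4335] v=[1.2355 -2.1507 0.3606]
Max displacement = 1.1556

Answer: 1.1556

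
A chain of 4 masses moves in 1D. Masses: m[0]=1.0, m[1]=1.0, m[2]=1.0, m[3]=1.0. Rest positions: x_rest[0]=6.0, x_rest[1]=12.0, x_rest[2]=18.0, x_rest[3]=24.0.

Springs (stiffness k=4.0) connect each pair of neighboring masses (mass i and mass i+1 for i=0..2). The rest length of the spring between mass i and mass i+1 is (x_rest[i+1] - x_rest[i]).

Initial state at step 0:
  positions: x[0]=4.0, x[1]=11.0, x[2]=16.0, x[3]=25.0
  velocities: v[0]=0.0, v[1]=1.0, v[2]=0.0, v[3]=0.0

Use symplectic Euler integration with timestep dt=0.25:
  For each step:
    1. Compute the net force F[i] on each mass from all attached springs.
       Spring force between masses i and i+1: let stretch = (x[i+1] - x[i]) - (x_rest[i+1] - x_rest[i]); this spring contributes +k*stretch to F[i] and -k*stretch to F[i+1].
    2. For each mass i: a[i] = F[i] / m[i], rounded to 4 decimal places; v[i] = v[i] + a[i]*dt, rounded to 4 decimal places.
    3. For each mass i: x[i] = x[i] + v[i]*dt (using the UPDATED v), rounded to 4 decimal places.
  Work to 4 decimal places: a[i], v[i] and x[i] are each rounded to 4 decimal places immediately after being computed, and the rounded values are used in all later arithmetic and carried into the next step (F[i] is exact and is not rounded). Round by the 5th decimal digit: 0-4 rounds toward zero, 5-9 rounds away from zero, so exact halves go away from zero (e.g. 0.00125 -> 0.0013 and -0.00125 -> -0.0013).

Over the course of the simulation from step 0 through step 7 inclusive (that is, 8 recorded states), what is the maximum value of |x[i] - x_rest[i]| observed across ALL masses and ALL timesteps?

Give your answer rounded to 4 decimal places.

Step 0: x=[4.0000 11.0000 16.0000 25.0000] v=[0.0000 1.0000 0.0000 0.0000]
Step 1: x=[4.2500 10.7500 17.0000 24.2500] v=[1.0000 -1.0000 4.0000 -3.0000]
Step 2: x=[4.6250 10.4375 18.2500 23.1875] v=[1.5000 -1.2500 5.0000 -4.2500]
Step 3: x=[4.9531 10.6250 18.7813 22.3906] v=[1.3125 0.7500 2.1250 -3.1875]
Step 4: x=[5.1992 11.4336 18.1758 22.1914] v=[0.9844 3.2344 -2.4220 -0.7968]
Step 5: x=[5.5039 12.3692 16.8887 22.4883] v=[1.2188 3.7422 -5.1486 1.1876]
Step 6: x=[6.0249 12.7183 15.8716 22.8853] v=[2.0841 1.3964 -4.0685 1.5880]
Step 7: x=[6.7193 12.1824 15.8196 23.0289] v=[2.7775 -2.1437 -0.2081 0.5743]
Max displacement = 2.1804

Answer: 2.1804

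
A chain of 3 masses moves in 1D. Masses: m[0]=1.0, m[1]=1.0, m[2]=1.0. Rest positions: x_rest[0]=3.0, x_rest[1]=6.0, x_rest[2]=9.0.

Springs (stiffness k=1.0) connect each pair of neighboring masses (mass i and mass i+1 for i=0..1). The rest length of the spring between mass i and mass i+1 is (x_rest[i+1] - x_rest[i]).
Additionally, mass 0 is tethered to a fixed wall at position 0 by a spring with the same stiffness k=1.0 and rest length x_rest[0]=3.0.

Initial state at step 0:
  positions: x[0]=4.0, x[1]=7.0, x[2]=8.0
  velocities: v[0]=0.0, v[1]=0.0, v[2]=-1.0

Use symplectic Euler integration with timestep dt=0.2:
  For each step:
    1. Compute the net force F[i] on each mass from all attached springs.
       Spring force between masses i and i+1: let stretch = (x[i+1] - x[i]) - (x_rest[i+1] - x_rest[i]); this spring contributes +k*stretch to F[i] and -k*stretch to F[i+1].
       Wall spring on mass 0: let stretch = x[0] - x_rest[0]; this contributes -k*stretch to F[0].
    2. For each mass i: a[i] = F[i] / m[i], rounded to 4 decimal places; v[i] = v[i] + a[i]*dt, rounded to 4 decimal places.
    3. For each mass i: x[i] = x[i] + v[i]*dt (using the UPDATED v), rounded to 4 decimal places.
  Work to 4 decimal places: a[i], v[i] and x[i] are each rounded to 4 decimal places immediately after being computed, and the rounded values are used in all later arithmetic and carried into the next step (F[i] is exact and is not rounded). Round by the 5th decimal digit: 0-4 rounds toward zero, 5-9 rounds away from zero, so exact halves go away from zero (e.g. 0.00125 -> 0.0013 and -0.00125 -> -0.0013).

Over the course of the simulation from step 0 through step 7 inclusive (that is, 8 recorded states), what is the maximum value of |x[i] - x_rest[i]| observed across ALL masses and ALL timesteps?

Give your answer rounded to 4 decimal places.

Step 0: x=[4.0000 7.0000 8.0000] v=[0.0000 0.0000 -1.0000]
Step 1: x=[3.9600 6.9200 7.8800] v=[-0.2000 -0.4000 -0.6000]
Step 2: x=[3.8800 6.7600 7.8416] v=[-0.4000 -0.8000 -0.1920]
Step 3: x=[3.7600 6.5281 7.8799] v=[-0.6000 -1.1597 0.1917]
Step 4: x=[3.6003 6.2395 7.9842] v=[-0.7984 -1.4430 0.5213]
Step 5: x=[3.4022 5.9151 8.1387] v=[-0.9906 -1.6219 0.7724]
Step 6: x=[3.1685 5.5791 8.3242] v=[-1.1685 -1.6798 0.9277]
Step 7: x=[2.9045 5.2565 8.5199] v=[-1.3201 -1.6129 0.9787]
Max displacement = 1.1584

Answer: 1.1584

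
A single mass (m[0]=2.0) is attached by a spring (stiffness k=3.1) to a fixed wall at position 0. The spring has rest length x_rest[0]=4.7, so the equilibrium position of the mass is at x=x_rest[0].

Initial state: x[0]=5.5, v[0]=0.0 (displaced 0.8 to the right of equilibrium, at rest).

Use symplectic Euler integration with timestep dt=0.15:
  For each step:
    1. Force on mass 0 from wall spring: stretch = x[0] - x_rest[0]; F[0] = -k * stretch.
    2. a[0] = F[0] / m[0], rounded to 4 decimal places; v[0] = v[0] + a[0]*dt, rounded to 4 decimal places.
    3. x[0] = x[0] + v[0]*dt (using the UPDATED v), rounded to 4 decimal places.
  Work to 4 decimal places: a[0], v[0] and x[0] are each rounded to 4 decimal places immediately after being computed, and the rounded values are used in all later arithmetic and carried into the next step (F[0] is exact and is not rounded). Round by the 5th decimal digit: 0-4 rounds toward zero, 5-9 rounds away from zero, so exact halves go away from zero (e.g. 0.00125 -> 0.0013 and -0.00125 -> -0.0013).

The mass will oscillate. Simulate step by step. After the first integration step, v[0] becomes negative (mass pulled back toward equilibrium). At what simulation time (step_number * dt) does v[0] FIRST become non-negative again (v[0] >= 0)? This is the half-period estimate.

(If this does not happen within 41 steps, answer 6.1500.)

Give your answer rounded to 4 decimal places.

Answer: 2.5500

Derivation:
Step 0: x=[5.5000] v=[0.0000]
Step 1: x=[5.4721] v=[-0.1860]
Step 2: x=[5.4173] v=[-0.3655]
Step 3: x=[5.3375] v=[-0.5323]
Step 4: x=[5.2354] v=[-0.6805]
Step 5: x=[5.1147] v=[-0.8050]
Step 6: x=[4.9795] v=[-0.9014]
Step 7: x=[4.8345] v=[-0.9664]
Step 8: x=[4.6848] v=[-0.9977]
Step 9: x=[4.5357] v=[-0.9942]
Step 10: x=[4.3923] v=[-0.9560]
Step 11: x=[4.2596] v=[-0.8845]
Step 12: x=[4.1423] v=[-0.7821]
Step 13: x=[4.0444] v=[-0.6524]
Step 14: x=[3.9694] v=[-0.5000]
Step 15: x=[3.9199] v=[-0.3301]
Step 16: x=[3.8976] v=[-0.1487]
Step 17: x=[3.9033] v=[0.0379]
First v>=0 after going negative at step 17, time=2.5500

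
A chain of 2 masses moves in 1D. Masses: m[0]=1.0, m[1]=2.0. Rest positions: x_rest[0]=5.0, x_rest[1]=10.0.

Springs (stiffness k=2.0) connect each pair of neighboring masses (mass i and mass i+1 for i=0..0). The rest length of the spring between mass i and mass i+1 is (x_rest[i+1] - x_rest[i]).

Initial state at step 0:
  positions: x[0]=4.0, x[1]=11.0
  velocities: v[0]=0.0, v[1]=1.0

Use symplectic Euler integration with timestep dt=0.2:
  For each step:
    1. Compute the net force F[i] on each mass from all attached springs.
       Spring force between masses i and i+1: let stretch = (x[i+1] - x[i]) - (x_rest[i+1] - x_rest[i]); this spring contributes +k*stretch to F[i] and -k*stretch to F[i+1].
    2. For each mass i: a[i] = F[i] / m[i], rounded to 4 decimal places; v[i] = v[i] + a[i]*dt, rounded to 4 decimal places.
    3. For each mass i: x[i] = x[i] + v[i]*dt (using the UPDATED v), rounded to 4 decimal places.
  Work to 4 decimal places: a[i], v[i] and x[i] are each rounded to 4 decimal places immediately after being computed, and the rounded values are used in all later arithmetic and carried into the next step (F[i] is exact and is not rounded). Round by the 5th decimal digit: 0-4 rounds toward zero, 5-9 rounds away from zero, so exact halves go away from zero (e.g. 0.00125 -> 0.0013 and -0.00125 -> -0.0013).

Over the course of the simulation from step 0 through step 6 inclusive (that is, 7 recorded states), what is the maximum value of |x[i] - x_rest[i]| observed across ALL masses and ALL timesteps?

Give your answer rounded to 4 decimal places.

Step 0: x=[4.0000 11.0000] v=[0.0000 1.0000]
Step 1: x=[4.1600 11.1200] v=[0.8000 0.6000]
Step 2: x=[4.4768 11.1616] v=[1.5840 0.2080]
Step 3: x=[4.9284 11.1358] v=[2.2579 -0.1290]
Step 4: x=[5.4766 11.0617] v=[2.7409 -0.3705]
Step 5: x=[6.0716 10.9642] v=[2.9749 -0.4875]
Step 6: x=[6.6580 10.8710] v=[2.9319 -0.4660]
Max displacement = 1.6580

Answer: 1.6580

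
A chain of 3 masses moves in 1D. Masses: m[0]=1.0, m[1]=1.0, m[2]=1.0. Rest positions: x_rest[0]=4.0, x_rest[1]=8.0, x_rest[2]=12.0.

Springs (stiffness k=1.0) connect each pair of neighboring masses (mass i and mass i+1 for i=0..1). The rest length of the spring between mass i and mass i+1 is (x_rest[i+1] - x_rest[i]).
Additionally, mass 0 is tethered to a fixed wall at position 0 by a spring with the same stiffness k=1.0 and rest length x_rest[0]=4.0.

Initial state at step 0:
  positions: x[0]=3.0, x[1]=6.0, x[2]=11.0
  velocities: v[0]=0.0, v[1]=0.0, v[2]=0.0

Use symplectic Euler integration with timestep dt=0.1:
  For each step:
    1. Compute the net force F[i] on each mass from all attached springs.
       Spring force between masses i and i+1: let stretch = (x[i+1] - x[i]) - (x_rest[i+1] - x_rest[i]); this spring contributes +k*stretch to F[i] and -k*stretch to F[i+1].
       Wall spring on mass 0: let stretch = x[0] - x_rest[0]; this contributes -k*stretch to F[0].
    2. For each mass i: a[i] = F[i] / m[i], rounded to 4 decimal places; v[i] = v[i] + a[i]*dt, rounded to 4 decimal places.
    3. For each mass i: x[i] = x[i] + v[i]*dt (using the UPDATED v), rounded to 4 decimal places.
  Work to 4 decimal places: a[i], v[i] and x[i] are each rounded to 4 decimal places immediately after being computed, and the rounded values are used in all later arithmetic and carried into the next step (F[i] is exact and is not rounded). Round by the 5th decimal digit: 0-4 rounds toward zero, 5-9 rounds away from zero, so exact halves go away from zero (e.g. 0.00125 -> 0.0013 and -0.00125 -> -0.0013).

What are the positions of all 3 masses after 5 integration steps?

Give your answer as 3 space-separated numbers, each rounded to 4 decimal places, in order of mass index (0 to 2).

Answer: 3.0068 6.2829 10.8603

Derivation:
Step 0: x=[3.0000 6.0000 11.0000] v=[0.0000 0.0000 0.0000]
Step 1: x=[3.0000 6.0200 10.9900] v=[0.0000 0.2000 -0.1000]
Step 2: x=[3.0002 6.0595 10.9703] v=[0.0020 0.3950 -0.1970]
Step 3: x=[3.0010 6.1175 10.9415] v=[0.0079 0.5802 -0.2881]
Step 4: x=[3.0030 6.1926 10.9045] v=[0.0195 0.7510 -0.3705]
Step 5: x=[3.0068 6.2829 10.8603] v=[0.0382 0.9032 -0.4417]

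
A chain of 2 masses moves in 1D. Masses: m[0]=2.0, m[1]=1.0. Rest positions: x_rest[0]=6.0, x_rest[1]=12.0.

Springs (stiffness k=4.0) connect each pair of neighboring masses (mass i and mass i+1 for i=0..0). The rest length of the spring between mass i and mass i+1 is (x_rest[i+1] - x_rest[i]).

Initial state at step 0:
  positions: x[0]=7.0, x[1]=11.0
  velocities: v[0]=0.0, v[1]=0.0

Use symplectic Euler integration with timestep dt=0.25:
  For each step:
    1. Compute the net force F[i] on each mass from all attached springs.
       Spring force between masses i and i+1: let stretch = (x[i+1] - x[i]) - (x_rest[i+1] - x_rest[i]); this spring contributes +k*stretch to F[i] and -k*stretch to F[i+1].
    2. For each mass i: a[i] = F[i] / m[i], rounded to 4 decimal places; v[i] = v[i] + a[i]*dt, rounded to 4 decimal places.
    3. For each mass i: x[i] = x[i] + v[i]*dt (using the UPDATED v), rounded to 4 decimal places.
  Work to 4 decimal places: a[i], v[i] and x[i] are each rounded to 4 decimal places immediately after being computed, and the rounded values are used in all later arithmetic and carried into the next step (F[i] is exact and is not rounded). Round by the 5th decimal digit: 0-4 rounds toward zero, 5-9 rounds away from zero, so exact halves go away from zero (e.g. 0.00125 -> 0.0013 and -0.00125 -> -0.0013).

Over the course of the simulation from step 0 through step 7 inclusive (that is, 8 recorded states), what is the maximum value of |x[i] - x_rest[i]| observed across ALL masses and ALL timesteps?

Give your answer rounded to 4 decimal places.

Step 0: x=[7.0000 11.0000] v=[0.0000 0.0000]
Step 1: x=[6.7500 11.5000] v=[-1.0000 2.0000]
Step 2: x=[6.3438 12.3125] v=[-1.6250 3.2500]
Step 3: x=[5.9336 13.1328] v=[-1.6407 3.2813]
Step 4: x=[5.6733 13.6533] v=[-1.0411 2.0821]
Step 5: x=[5.6605 13.6788] v=[-0.0511 0.1021]
Step 6: x=[5.9000 13.1998] v=[0.9581 -1.9162]
Step 7: x=[6.3020 12.3958] v=[1.6080 -3.2160]
Max displacement = 1.6788

Answer: 1.6788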